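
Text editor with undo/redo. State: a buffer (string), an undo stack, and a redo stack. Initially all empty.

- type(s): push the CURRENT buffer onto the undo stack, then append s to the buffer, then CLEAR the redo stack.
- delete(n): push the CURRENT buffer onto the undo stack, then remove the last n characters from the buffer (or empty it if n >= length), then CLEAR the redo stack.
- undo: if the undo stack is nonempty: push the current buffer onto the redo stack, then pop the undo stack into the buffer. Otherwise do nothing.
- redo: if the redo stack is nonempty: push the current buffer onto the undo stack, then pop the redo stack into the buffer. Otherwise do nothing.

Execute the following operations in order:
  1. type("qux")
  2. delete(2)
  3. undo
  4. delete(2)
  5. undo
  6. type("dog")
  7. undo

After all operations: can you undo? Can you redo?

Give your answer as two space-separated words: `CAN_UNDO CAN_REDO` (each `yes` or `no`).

Answer: yes yes

Derivation:
After op 1 (type): buf='qux' undo_depth=1 redo_depth=0
After op 2 (delete): buf='q' undo_depth=2 redo_depth=0
After op 3 (undo): buf='qux' undo_depth=1 redo_depth=1
After op 4 (delete): buf='q' undo_depth=2 redo_depth=0
After op 5 (undo): buf='qux' undo_depth=1 redo_depth=1
After op 6 (type): buf='quxdog' undo_depth=2 redo_depth=0
After op 7 (undo): buf='qux' undo_depth=1 redo_depth=1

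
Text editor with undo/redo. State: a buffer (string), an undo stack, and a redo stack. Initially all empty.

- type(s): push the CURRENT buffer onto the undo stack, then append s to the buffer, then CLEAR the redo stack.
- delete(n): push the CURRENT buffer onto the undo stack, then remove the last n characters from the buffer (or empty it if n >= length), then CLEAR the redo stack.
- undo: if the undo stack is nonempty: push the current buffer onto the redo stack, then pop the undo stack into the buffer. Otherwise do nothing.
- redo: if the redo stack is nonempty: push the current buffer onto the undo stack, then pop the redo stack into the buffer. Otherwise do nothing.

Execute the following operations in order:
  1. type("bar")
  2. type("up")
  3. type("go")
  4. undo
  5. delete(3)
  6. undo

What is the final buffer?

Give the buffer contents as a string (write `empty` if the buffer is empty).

Answer: barup

Derivation:
After op 1 (type): buf='bar' undo_depth=1 redo_depth=0
After op 2 (type): buf='barup' undo_depth=2 redo_depth=0
After op 3 (type): buf='barupgo' undo_depth=3 redo_depth=0
After op 4 (undo): buf='barup' undo_depth=2 redo_depth=1
After op 5 (delete): buf='ba' undo_depth=3 redo_depth=0
After op 6 (undo): buf='barup' undo_depth=2 redo_depth=1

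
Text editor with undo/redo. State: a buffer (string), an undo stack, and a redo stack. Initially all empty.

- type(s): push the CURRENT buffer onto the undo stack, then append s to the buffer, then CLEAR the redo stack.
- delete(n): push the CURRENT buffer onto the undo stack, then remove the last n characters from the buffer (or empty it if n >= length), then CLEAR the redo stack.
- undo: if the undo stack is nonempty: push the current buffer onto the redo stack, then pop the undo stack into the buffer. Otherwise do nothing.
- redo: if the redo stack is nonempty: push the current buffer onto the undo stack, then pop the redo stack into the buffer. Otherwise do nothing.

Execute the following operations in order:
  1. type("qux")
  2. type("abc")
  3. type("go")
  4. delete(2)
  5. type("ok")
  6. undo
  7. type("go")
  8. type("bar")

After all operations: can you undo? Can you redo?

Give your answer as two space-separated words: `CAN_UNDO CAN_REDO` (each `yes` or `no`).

After op 1 (type): buf='qux' undo_depth=1 redo_depth=0
After op 2 (type): buf='quxabc' undo_depth=2 redo_depth=0
After op 3 (type): buf='quxabcgo' undo_depth=3 redo_depth=0
After op 4 (delete): buf='quxabc' undo_depth=4 redo_depth=0
After op 5 (type): buf='quxabcok' undo_depth=5 redo_depth=0
After op 6 (undo): buf='quxabc' undo_depth=4 redo_depth=1
After op 7 (type): buf='quxabcgo' undo_depth=5 redo_depth=0
After op 8 (type): buf='quxabcgobar' undo_depth=6 redo_depth=0

Answer: yes no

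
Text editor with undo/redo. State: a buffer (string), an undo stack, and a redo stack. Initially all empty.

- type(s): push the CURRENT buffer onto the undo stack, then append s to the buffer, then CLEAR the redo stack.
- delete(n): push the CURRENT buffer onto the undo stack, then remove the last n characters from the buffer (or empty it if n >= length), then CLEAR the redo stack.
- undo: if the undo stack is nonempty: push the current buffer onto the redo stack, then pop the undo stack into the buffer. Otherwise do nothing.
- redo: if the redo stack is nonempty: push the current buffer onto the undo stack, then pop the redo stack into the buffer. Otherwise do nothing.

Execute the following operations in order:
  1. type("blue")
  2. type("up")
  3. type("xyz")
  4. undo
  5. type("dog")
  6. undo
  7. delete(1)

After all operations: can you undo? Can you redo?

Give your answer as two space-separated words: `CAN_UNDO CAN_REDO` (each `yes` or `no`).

After op 1 (type): buf='blue' undo_depth=1 redo_depth=0
After op 2 (type): buf='blueup' undo_depth=2 redo_depth=0
After op 3 (type): buf='blueupxyz' undo_depth=3 redo_depth=0
After op 4 (undo): buf='blueup' undo_depth=2 redo_depth=1
After op 5 (type): buf='blueupdog' undo_depth=3 redo_depth=0
After op 6 (undo): buf='blueup' undo_depth=2 redo_depth=1
After op 7 (delete): buf='blueu' undo_depth=3 redo_depth=0

Answer: yes no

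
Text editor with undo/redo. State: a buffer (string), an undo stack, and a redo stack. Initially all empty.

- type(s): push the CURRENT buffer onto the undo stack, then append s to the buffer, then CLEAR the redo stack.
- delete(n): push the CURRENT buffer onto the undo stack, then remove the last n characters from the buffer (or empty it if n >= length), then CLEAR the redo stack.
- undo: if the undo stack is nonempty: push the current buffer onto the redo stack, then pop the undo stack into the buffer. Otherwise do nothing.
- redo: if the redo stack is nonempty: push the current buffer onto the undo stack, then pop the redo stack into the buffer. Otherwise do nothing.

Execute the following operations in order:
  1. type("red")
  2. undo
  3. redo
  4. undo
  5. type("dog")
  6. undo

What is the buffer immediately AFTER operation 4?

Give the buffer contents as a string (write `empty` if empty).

Answer: empty

Derivation:
After op 1 (type): buf='red' undo_depth=1 redo_depth=0
After op 2 (undo): buf='(empty)' undo_depth=0 redo_depth=1
After op 3 (redo): buf='red' undo_depth=1 redo_depth=0
After op 4 (undo): buf='(empty)' undo_depth=0 redo_depth=1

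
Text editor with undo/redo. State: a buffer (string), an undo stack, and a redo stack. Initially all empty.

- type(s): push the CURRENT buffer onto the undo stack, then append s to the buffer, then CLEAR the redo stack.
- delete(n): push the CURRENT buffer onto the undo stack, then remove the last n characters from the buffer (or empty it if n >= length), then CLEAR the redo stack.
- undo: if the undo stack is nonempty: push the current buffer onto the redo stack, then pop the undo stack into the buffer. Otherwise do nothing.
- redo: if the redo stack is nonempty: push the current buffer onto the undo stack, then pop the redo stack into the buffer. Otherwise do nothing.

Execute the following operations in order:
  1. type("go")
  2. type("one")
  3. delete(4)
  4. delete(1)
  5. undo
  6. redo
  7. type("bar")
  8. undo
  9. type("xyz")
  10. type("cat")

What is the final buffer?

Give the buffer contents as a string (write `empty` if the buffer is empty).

After op 1 (type): buf='go' undo_depth=1 redo_depth=0
After op 2 (type): buf='goone' undo_depth=2 redo_depth=0
After op 3 (delete): buf='g' undo_depth=3 redo_depth=0
After op 4 (delete): buf='(empty)' undo_depth=4 redo_depth=0
After op 5 (undo): buf='g' undo_depth=3 redo_depth=1
After op 6 (redo): buf='(empty)' undo_depth=4 redo_depth=0
After op 7 (type): buf='bar' undo_depth=5 redo_depth=0
After op 8 (undo): buf='(empty)' undo_depth=4 redo_depth=1
After op 9 (type): buf='xyz' undo_depth=5 redo_depth=0
After op 10 (type): buf='xyzcat' undo_depth=6 redo_depth=0

Answer: xyzcat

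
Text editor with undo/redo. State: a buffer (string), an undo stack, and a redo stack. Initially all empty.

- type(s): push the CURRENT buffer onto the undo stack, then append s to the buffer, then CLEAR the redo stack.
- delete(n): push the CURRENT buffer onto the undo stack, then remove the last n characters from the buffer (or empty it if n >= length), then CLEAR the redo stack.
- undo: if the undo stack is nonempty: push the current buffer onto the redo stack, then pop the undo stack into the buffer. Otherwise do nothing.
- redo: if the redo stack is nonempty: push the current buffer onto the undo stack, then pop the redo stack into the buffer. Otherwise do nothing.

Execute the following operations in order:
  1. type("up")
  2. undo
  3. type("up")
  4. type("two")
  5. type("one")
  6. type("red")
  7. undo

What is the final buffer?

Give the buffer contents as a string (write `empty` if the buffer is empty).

Answer: uptwoone

Derivation:
After op 1 (type): buf='up' undo_depth=1 redo_depth=0
After op 2 (undo): buf='(empty)' undo_depth=0 redo_depth=1
After op 3 (type): buf='up' undo_depth=1 redo_depth=0
After op 4 (type): buf='uptwo' undo_depth=2 redo_depth=0
After op 5 (type): buf='uptwoone' undo_depth=3 redo_depth=0
After op 6 (type): buf='uptwoonered' undo_depth=4 redo_depth=0
After op 7 (undo): buf='uptwoone' undo_depth=3 redo_depth=1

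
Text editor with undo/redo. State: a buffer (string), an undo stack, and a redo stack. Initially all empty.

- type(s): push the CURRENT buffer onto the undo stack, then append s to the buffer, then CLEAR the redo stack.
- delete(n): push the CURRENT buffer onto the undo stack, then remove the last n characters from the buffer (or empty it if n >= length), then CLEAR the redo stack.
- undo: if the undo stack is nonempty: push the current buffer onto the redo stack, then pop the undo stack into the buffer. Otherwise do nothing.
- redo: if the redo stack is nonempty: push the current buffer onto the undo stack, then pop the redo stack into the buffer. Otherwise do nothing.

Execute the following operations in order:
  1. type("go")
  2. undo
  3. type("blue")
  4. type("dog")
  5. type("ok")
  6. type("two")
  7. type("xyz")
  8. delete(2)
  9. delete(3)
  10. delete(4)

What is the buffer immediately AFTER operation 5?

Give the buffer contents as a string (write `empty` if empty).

After op 1 (type): buf='go' undo_depth=1 redo_depth=0
After op 2 (undo): buf='(empty)' undo_depth=0 redo_depth=1
After op 3 (type): buf='blue' undo_depth=1 redo_depth=0
After op 4 (type): buf='bluedog' undo_depth=2 redo_depth=0
After op 5 (type): buf='bluedogok' undo_depth=3 redo_depth=0

Answer: bluedogok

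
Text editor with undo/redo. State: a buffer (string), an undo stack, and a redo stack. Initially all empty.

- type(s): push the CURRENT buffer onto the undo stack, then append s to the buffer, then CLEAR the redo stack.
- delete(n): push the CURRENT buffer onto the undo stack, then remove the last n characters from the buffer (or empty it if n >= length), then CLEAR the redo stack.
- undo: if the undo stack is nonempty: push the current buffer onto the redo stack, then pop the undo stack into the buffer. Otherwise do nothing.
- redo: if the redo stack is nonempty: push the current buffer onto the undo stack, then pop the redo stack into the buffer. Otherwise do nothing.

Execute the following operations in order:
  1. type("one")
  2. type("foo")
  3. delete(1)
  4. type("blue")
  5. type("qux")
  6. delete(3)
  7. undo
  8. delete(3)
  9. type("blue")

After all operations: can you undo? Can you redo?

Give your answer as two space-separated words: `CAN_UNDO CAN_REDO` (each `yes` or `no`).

Answer: yes no

Derivation:
After op 1 (type): buf='one' undo_depth=1 redo_depth=0
After op 2 (type): buf='onefoo' undo_depth=2 redo_depth=0
After op 3 (delete): buf='onefo' undo_depth=3 redo_depth=0
After op 4 (type): buf='onefoblue' undo_depth=4 redo_depth=0
After op 5 (type): buf='onefobluequx' undo_depth=5 redo_depth=0
After op 6 (delete): buf='onefoblue' undo_depth=6 redo_depth=0
After op 7 (undo): buf='onefobluequx' undo_depth=5 redo_depth=1
After op 8 (delete): buf='onefoblue' undo_depth=6 redo_depth=0
After op 9 (type): buf='onefoblueblue' undo_depth=7 redo_depth=0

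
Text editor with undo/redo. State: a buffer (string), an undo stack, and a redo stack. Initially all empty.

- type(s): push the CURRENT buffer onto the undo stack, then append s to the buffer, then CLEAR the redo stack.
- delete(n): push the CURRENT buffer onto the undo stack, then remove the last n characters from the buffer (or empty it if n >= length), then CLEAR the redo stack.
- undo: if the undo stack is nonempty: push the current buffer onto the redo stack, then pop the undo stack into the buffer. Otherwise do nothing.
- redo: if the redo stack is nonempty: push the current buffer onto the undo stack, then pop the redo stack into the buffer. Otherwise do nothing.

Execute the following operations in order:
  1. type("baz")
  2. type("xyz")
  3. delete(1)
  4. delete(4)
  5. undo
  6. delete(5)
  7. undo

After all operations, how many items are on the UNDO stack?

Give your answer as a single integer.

Answer: 3

Derivation:
After op 1 (type): buf='baz' undo_depth=1 redo_depth=0
After op 2 (type): buf='bazxyz' undo_depth=2 redo_depth=0
After op 3 (delete): buf='bazxy' undo_depth=3 redo_depth=0
After op 4 (delete): buf='b' undo_depth=4 redo_depth=0
After op 5 (undo): buf='bazxy' undo_depth=3 redo_depth=1
After op 6 (delete): buf='(empty)' undo_depth=4 redo_depth=0
After op 7 (undo): buf='bazxy' undo_depth=3 redo_depth=1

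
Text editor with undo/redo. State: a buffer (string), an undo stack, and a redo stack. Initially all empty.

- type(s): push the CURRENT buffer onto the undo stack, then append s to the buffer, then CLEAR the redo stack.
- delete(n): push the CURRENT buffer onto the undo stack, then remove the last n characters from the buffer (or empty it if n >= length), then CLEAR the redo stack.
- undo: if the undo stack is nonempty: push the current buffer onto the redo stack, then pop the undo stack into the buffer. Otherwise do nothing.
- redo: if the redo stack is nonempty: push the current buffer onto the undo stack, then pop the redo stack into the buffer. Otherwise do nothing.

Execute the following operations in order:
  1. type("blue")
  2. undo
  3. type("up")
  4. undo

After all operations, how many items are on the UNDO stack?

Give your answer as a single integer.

Answer: 0

Derivation:
After op 1 (type): buf='blue' undo_depth=1 redo_depth=0
After op 2 (undo): buf='(empty)' undo_depth=0 redo_depth=1
After op 3 (type): buf='up' undo_depth=1 redo_depth=0
After op 4 (undo): buf='(empty)' undo_depth=0 redo_depth=1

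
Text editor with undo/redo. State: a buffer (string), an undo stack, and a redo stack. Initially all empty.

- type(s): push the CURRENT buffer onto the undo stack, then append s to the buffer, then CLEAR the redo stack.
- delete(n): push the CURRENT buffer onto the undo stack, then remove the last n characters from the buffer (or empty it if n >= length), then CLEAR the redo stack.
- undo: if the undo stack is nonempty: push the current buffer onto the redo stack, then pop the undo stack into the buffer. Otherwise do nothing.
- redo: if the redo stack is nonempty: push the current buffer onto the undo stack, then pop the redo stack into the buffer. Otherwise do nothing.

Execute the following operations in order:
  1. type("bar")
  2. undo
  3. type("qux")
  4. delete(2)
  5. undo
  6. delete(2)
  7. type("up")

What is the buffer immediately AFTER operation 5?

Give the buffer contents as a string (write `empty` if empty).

Answer: qux

Derivation:
After op 1 (type): buf='bar' undo_depth=1 redo_depth=0
After op 2 (undo): buf='(empty)' undo_depth=0 redo_depth=1
After op 3 (type): buf='qux' undo_depth=1 redo_depth=0
After op 4 (delete): buf='q' undo_depth=2 redo_depth=0
After op 5 (undo): buf='qux' undo_depth=1 redo_depth=1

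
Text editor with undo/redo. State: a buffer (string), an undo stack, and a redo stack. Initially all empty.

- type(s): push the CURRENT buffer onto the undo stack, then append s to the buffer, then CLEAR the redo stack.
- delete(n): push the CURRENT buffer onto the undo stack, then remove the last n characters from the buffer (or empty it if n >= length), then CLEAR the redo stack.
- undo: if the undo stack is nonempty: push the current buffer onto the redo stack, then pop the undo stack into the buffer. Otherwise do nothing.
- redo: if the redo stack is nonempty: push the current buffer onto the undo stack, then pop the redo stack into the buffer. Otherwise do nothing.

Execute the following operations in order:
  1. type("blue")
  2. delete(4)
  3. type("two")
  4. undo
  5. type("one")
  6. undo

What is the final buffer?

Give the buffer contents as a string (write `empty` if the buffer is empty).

After op 1 (type): buf='blue' undo_depth=1 redo_depth=0
After op 2 (delete): buf='(empty)' undo_depth=2 redo_depth=0
After op 3 (type): buf='two' undo_depth=3 redo_depth=0
After op 4 (undo): buf='(empty)' undo_depth=2 redo_depth=1
After op 5 (type): buf='one' undo_depth=3 redo_depth=0
After op 6 (undo): buf='(empty)' undo_depth=2 redo_depth=1

Answer: empty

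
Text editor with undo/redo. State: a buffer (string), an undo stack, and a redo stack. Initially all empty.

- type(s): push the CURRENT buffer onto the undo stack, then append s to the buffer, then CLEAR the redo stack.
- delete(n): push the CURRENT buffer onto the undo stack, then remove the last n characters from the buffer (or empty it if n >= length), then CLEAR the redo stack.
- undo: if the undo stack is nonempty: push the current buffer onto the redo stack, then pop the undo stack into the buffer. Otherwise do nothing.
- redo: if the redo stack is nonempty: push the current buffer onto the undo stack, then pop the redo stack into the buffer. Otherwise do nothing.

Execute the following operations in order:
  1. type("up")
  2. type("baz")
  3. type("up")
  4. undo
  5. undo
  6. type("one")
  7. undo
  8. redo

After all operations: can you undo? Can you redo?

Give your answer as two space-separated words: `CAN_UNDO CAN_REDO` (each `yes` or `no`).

Answer: yes no

Derivation:
After op 1 (type): buf='up' undo_depth=1 redo_depth=0
After op 2 (type): buf='upbaz' undo_depth=2 redo_depth=0
After op 3 (type): buf='upbazup' undo_depth=3 redo_depth=0
After op 4 (undo): buf='upbaz' undo_depth=2 redo_depth=1
After op 5 (undo): buf='up' undo_depth=1 redo_depth=2
After op 6 (type): buf='upone' undo_depth=2 redo_depth=0
After op 7 (undo): buf='up' undo_depth=1 redo_depth=1
After op 8 (redo): buf='upone' undo_depth=2 redo_depth=0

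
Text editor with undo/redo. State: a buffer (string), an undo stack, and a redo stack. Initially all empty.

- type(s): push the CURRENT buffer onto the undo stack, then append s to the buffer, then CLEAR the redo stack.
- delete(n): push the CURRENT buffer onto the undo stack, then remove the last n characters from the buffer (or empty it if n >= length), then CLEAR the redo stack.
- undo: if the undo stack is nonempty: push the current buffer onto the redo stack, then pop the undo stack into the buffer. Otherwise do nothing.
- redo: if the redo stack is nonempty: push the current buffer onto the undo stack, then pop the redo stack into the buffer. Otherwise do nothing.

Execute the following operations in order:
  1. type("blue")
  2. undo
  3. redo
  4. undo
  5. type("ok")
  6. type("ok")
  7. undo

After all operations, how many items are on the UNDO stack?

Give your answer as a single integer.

Answer: 1

Derivation:
After op 1 (type): buf='blue' undo_depth=1 redo_depth=0
After op 2 (undo): buf='(empty)' undo_depth=0 redo_depth=1
After op 3 (redo): buf='blue' undo_depth=1 redo_depth=0
After op 4 (undo): buf='(empty)' undo_depth=0 redo_depth=1
After op 5 (type): buf='ok' undo_depth=1 redo_depth=0
After op 6 (type): buf='okok' undo_depth=2 redo_depth=0
After op 7 (undo): buf='ok' undo_depth=1 redo_depth=1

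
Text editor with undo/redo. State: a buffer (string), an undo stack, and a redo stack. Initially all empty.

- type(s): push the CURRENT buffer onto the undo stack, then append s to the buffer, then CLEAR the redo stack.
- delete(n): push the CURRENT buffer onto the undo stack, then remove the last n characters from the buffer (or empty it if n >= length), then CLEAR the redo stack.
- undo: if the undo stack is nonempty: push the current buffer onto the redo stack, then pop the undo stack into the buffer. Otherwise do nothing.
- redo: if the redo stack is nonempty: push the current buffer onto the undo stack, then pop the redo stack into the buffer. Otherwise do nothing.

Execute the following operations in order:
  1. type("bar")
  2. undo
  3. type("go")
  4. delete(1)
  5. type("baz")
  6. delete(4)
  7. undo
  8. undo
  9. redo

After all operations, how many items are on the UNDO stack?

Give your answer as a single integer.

Answer: 3

Derivation:
After op 1 (type): buf='bar' undo_depth=1 redo_depth=0
After op 2 (undo): buf='(empty)' undo_depth=0 redo_depth=1
After op 3 (type): buf='go' undo_depth=1 redo_depth=0
After op 4 (delete): buf='g' undo_depth=2 redo_depth=0
After op 5 (type): buf='gbaz' undo_depth=3 redo_depth=0
After op 6 (delete): buf='(empty)' undo_depth=4 redo_depth=0
After op 7 (undo): buf='gbaz' undo_depth=3 redo_depth=1
After op 8 (undo): buf='g' undo_depth=2 redo_depth=2
After op 9 (redo): buf='gbaz' undo_depth=3 redo_depth=1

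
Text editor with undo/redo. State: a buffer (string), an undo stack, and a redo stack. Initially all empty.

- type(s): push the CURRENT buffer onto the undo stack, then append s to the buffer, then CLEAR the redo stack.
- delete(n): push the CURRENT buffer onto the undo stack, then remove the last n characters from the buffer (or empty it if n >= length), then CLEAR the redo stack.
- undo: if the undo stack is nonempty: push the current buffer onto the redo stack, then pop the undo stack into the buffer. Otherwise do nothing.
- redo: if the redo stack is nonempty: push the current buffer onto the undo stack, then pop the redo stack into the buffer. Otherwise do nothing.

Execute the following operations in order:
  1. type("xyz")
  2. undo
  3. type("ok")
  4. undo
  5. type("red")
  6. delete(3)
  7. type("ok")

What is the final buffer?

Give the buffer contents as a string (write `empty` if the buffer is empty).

Answer: ok

Derivation:
After op 1 (type): buf='xyz' undo_depth=1 redo_depth=0
After op 2 (undo): buf='(empty)' undo_depth=0 redo_depth=1
After op 3 (type): buf='ok' undo_depth=1 redo_depth=0
After op 4 (undo): buf='(empty)' undo_depth=0 redo_depth=1
After op 5 (type): buf='red' undo_depth=1 redo_depth=0
After op 6 (delete): buf='(empty)' undo_depth=2 redo_depth=0
After op 7 (type): buf='ok' undo_depth=3 redo_depth=0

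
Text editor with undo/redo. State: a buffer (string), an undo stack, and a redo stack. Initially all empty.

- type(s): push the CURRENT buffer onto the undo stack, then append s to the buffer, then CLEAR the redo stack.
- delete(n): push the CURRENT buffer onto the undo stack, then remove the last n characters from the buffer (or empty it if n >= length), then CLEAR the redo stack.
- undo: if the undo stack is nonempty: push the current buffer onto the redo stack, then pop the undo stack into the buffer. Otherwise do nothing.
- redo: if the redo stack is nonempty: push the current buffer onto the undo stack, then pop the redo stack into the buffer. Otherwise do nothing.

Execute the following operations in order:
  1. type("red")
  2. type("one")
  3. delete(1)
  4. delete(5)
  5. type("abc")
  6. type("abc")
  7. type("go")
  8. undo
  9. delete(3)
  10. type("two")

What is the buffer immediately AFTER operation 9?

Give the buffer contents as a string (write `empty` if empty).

After op 1 (type): buf='red' undo_depth=1 redo_depth=0
After op 2 (type): buf='redone' undo_depth=2 redo_depth=0
After op 3 (delete): buf='redon' undo_depth=3 redo_depth=0
After op 4 (delete): buf='(empty)' undo_depth=4 redo_depth=0
After op 5 (type): buf='abc' undo_depth=5 redo_depth=0
After op 6 (type): buf='abcabc' undo_depth=6 redo_depth=0
After op 7 (type): buf='abcabcgo' undo_depth=7 redo_depth=0
After op 8 (undo): buf='abcabc' undo_depth=6 redo_depth=1
After op 9 (delete): buf='abc' undo_depth=7 redo_depth=0

Answer: abc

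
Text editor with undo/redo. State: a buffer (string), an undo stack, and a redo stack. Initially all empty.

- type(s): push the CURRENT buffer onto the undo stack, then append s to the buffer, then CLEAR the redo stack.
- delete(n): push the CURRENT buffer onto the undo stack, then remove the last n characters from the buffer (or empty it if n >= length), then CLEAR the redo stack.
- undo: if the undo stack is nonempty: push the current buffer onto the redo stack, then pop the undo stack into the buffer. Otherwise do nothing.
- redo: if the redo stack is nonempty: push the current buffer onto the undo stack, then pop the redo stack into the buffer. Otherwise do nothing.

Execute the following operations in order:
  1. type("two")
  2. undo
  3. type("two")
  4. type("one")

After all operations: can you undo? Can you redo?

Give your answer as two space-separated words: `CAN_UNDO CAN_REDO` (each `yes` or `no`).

After op 1 (type): buf='two' undo_depth=1 redo_depth=0
After op 2 (undo): buf='(empty)' undo_depth=0 redo_depth=1
After op 3 (type): buf='two' undo_depth=1 redo_depth=0
After op 4 (type): buf='twoone' undo_depth=2 redo_depth=0

Answer: yes no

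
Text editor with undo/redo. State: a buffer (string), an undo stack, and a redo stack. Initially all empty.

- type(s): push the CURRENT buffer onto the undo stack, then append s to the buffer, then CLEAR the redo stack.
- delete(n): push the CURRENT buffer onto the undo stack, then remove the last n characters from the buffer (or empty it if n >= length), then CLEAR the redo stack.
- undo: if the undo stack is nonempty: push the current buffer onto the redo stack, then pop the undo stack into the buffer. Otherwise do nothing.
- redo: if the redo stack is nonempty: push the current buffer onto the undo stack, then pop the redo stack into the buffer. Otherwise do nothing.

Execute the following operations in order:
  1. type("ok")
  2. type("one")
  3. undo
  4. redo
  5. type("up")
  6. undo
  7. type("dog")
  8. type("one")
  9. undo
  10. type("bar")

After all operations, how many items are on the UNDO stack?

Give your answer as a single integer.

Answer: 4

Derivation:
After op 1 (type): buf='ok' undo_depth=1 redo_depth=0
After op 2 (type): buf='okone' undo_depth=2 redo_depth=0
After op 3 (undo): buf='ok' undo_depth=1 redo_depth=1
After op 4 (redo): buf='okone' undo_depth=2 redo_depth=0
After op 5 (type): buf='okoneup' undo_depth=3 redo_depth=0
After op 6 (undo): buf='okone' undo_depth=2 redo_depth=1
After op 7 (type): buf='okonedog' undo_depth=3 redo_depth=0
After op 8 (type): buf='okonedogone' undo_depth=4 redo_depth=0
After op 9 (undo): buf='okonedog' undo_depth=3 redo_depth=1
After op 10 (type): buf='okonedogbar' undo_depth=4 redo_depth=0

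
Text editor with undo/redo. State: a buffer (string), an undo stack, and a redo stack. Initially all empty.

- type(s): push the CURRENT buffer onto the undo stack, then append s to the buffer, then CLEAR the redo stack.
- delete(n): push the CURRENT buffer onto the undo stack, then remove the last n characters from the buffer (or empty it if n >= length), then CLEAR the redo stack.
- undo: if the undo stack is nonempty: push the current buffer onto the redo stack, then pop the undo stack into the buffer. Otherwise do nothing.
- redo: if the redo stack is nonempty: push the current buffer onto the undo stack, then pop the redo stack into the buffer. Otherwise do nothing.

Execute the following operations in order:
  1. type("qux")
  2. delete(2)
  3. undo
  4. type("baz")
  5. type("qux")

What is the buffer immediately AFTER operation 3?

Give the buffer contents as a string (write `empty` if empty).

Answer: qux

Derivation:
After op 1 (type): buf='qux' undo_depth=1 redo_depth=0
After op 2 (delete): buf='q' undo_depth=2 redo_depth=0
After op 3 (undo): buf='qux' undo_depth=1 redo_depth=1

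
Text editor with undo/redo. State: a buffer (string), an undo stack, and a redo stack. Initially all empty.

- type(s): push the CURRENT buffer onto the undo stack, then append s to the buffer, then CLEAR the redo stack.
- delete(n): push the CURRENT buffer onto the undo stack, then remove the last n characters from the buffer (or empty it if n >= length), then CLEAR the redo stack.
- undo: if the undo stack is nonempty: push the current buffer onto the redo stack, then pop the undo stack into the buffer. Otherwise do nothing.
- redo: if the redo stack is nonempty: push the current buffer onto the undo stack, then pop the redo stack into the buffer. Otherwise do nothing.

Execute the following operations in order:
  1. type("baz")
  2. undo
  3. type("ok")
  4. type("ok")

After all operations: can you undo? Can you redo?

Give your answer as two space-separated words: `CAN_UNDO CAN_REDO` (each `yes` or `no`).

Answer: yes no

Derivation:
After op 1 (type): buf='baz' undo_depth=1 redo_depth=0
After op 2 (undo): buf='(empty)' undo_depth=0 redo_depth=1
After op 3 (type): buf='ok' undo_depth=1 redo_depth=0
After op 4 (type): buf='okok' undo_depth=2 redo_depth=0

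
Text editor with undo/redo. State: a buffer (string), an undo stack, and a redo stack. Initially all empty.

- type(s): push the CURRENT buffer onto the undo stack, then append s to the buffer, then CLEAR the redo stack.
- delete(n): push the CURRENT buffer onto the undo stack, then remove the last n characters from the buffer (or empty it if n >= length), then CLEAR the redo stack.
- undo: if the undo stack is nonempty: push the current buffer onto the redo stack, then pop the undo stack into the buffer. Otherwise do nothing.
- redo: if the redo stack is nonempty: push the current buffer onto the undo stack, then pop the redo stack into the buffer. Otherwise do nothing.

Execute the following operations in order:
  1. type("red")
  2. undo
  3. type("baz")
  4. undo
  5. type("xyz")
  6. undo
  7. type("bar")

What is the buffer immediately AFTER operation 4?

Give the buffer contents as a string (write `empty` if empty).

After op 1 (type): buf='red' undo_depth=1 redo_depth=0
After op 2 (undo): buf='(empty)' undo_depth=0 redo_depth=1
After op 3 (type): buf='baz' undo_depth=1 redo_depth=0
After op 4 (undo): buf='(empty)' undo_depth=0 redo_depth=1

Answer: empty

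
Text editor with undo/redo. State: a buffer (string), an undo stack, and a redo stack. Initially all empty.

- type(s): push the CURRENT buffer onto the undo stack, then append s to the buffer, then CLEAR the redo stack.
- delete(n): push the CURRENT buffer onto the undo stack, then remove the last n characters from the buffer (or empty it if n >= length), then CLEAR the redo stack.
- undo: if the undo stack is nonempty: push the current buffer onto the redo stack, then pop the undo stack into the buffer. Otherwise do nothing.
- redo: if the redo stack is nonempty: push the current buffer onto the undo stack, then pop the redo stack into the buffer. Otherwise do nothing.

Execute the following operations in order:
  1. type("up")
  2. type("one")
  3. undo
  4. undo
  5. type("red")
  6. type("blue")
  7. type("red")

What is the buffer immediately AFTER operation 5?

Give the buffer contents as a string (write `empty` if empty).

Answer: red

Derivation:
After op 1 (type): buf='up' undo_depth=1 redo_depth=0
After op 2 (type): buf='upone' undo_depth=2 redo_depth=0
After op 3 (undo): buf='up' undo_depth=1 redo_depth=1
After op 4 (undo): buf='(empty)' undo_depth=0 redo_depth=2
After op 5 (type): buf='red' undo_depth=1 redo_depth=0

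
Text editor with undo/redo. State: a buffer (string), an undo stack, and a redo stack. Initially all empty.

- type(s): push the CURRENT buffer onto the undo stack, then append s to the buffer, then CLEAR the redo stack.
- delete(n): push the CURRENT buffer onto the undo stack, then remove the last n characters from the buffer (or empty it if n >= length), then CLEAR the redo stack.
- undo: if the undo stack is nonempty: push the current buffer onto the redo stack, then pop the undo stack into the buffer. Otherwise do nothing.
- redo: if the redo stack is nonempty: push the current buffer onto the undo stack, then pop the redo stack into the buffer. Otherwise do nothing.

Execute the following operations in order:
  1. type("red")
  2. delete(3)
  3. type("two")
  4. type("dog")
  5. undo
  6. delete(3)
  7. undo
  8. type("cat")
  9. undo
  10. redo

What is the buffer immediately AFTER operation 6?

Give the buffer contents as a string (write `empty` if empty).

After op 1 (type): buf='red' undo_depth=1 redo_depth=0
After op 2 (delete): buf='(empty)' undo_depth=2 redo_depth=0
After op 3 (type): buf='two' undo_depth=3 redo_depth=0
After op 4 (type): buf='twodog' undo_depth=4 redo_depth=0
After op 5 (undo): buf='two' undo_depth=3 redo_depth=1
After op 6 (delete): buf='(empty)' undo_depth=4 redo_depth=0

Answer: empty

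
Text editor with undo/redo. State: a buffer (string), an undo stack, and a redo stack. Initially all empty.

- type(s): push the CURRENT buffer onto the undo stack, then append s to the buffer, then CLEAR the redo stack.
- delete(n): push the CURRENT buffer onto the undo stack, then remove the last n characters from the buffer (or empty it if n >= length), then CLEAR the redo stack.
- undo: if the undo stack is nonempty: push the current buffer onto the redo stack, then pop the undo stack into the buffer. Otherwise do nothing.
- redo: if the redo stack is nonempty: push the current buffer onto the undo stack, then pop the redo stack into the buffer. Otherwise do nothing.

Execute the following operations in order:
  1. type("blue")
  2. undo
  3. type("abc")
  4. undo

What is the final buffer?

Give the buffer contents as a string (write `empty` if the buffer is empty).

Answer: empty

Derivation:
After op 1 (type): buf='blue' undo_depth=1 redo_depth=0
After op 2 (undo): buf='(empty)' undo_depth=0 redo_depth=1
After op 3 (type): buf='abc' undo_depth=1 redo_depth=0
After op 4 (undo): buf='(empty)' undo_depth=0 redo_depth=1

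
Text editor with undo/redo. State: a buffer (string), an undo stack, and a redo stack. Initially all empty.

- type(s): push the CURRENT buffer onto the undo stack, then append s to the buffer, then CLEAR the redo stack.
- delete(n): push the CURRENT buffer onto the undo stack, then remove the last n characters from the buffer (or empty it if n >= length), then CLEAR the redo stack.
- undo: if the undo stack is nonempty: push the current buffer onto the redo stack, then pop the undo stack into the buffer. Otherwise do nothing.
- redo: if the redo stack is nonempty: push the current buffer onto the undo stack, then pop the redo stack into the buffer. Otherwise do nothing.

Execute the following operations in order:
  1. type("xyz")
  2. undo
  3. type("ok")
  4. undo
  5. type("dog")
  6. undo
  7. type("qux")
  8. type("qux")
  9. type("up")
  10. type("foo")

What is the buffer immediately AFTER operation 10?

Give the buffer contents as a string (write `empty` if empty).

Answer: quxquxupfoo

Derivation:
After op 1 (type): buf='xyz' undo_depth=1 redo_depth=0
After op 2 (undo): buf='(empty)' undo_depth=0 redo_depth=1
After op 3 (type): buf='ok' undo_depth=1 redo_depth=0
After op 4 (undo): buf='(empty)' undo_depth=0 redo_depth=1
After op 5 (type): buf='dog' undo_depth=1 redo_depth=0
After op 6 (undo): buf='(empty)' undo_depth=0 redo_depth=1
After op 7 (type): buf='qux' undo_depth=1 redo_depth=0
After op 8 (type): buf='quxqux' undo_depth=2 redo_depth=0
After op 9 (type): buf='quxquxup' undo_depth=3 redo_depth=0
After op 10 (type): buf='quxquxupfoo' undo_depth=4 redo_depth=0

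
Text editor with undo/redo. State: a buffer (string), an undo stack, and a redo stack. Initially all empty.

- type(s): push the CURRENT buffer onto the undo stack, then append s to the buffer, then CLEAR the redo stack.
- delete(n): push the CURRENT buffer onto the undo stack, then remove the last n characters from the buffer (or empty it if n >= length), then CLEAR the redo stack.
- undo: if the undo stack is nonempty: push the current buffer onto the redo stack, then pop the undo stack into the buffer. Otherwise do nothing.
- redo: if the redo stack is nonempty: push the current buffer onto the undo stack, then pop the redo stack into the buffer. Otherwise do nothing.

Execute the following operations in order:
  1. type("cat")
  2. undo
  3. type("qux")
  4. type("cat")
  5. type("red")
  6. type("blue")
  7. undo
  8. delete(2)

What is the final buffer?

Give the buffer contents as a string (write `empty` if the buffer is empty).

After op 1 (type): buf='cat' undo_depth=1 redo_depth=0
After op 2 (undo): buf='(empty)' undo_depth=0 redo_depth=1
After op 3 (type): buf='qux' undo_depth=1 redo_depth=0
After op 4 (type): buf='quxcat' undo_depth=2 redo_depth=0
After op 5 (type): buf='quxcatred' undo_depth=3 redo_depth=0
After op 6 (type): buf='quxcatredblue' undo_depth=4 redo_depth=0
After op 7 (undo): buf='quxcatred' undo_depth=3 redo_depth=1
After op 8 (delete): buf='quxcatr' undo_depth=4 redo_depth=0

Answer: quxcatr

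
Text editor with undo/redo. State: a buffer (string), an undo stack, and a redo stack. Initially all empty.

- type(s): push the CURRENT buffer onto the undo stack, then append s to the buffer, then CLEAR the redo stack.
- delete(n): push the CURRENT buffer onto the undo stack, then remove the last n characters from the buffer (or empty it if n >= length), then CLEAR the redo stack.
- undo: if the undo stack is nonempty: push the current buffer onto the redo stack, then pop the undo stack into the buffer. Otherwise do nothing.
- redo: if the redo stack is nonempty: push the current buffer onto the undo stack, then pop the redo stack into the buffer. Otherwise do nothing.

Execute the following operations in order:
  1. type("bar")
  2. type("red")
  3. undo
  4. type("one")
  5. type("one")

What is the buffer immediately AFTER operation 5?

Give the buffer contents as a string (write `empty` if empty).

After op 1 (type): buf='bar' undo_depth=1 redo_depth=0
After op 2 (type): buf='barred' undo_depth=2 redo_depth=0
After op 3 (undo): buf='bar' undo_depth=1 redo_depth=1
After op 4 (type): buf='barone' undo_depth=2 redo_depth=0
After op 5 (type): buf='baroneone' undo_depth=3 redo_depth=0

Answer: baroneone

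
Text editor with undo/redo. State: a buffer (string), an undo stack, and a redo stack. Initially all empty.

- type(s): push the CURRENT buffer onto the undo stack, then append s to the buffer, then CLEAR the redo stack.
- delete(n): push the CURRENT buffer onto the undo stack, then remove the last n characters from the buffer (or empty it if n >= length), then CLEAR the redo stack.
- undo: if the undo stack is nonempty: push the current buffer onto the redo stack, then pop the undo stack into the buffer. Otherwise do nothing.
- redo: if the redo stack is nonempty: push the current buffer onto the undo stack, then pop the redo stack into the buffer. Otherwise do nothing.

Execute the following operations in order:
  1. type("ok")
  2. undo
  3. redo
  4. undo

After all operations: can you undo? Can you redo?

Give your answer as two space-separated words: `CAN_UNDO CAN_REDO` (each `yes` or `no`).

After op 1 (type): buf='ok' undo_depth=1 redo_depth=0
After op 2 (undo): buf='(empty)' undo_depth=0 redo_depth=1
After op 3 (redo): buf='ok' undo_depth=1 redo_depth=0
After op 4 (undo): buf='(empty)' undo_depth=0 redo_depth=1

Answer: no yes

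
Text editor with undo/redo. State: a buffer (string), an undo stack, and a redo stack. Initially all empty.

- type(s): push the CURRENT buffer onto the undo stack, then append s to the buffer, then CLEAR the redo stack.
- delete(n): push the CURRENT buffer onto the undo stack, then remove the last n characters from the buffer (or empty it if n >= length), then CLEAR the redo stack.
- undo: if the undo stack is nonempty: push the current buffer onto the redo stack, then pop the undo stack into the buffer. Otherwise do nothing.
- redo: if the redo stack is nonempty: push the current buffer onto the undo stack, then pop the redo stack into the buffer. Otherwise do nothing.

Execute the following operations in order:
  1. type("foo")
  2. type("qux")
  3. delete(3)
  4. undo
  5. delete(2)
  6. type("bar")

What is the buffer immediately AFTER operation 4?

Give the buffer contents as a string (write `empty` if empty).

After op 1 (type): buf='foo' undo_depth=1 redo_depth=0
After op 2 (type): buf='fooqux' undo_depth=2 redo_depth=0
After op 3 (delete): buf='foo' undo_depth=3 redo_depth=0
After op 4 (undo): buf='fooqux' undo_depth=2 redo_depth=1

Answer: fooqux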